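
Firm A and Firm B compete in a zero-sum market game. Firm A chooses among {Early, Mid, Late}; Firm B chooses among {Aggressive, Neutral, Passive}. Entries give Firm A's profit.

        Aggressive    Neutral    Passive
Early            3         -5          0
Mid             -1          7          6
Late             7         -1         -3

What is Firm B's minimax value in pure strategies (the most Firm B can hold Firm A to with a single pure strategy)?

Column maxima: Aggressive → 7, Neutral → 7, Passive → 6.
The smallest of these is 6.

6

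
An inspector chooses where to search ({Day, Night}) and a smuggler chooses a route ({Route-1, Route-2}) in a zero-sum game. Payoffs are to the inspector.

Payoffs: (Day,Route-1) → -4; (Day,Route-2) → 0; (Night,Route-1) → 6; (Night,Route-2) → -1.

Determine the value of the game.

-4/11

Row minima: Day → -4, Night → -1; maximin = -1.
Column maxima: Route-1 → 6, Route-2 → 0; minimax = 0.
-1 ≠ 0, so there is no saddle point; optimal play is mixed.
Let the inspector play Day with probability p. Expected payoff against Route-1: (-4)p + 6(1−p) = −10p + 6; against Route-2: 0p + (-1)(1−p) = p − 1.
Setting these equal: −10p + 6 = p − 1 ⇒ −11p = -7 ⇒ p = 7/11, and the value is (-10)·(7/11) + 6 = -4/11.
For the smuggler: with q = P(Route-1), equating Day's and Night's payoffs gives −4q = 7q − 1 ⇒ q = 1/11.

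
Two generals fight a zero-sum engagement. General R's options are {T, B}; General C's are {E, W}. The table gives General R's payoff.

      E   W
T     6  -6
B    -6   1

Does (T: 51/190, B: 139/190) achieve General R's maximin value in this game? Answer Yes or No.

Against E this mix gives (51/190)·6 + (139/190)·(-6) = -264/95.
Against W this mix gives (51/190)·(-6) + (139/190)·1 = -167/190.
General C will play E, holding General R to -264/95. Shifting weight toward the row that does better against E would raise this floor (the equalizing mix achieves -30/19 against both E and W), so the proposed strategy is not optimal.

No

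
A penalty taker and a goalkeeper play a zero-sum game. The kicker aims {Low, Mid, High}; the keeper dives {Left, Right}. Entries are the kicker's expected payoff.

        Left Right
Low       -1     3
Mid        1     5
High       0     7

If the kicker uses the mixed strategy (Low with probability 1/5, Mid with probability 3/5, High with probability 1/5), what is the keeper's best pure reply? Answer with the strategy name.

Left

If the keeper plays Left, the kicker's expected payoff is (1/5)·(-1) + (3/5)·1 + (1/5)·0 = 2/5.
If the keeper plays Right, the kicker's expected payoff is (1/5)·3 + (3/5)·5 + (1/5)·7 = 5.
The keeper minimizes the kicker's payoff; the smallest is 2/5, so the best response is Left.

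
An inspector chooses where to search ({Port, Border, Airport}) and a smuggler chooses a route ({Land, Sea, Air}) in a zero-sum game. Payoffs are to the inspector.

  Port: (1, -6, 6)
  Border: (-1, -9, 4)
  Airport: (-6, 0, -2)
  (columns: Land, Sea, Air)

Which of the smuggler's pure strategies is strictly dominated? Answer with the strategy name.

Air

Land holds the inspector's payoff strictly below Air in every row: 1 < 6, -1 < 4, -6 < -2.
So Air is strictly dominated for the smuggler.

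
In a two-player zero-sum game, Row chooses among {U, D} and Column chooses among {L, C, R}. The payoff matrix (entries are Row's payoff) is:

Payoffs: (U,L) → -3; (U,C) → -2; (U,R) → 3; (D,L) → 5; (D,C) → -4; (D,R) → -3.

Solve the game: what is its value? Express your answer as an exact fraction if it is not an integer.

Row minima: U → -3, D → -4; maximin = -3.
Column maxima: L → 5, C → -2, R → 3; minimax = -2.
-3 ≠ -2, so there is no saddle point; optimal play is mixed.
R is strictly dominated by C (it gives Row strictly more in every row), so Column never plays it.
On the remaining 2×2 (U, D vs L, C):
Let Row play U with probability p. Expected payoff against L: (-3)p + 5(1−p) = −8p + 5; against C: (-2)p + (-4)(1−p) = 2p − 4.
Setting these equal: −8p + 5 = 2p − 4 ⇒ −10p = -9 ⇒ p = 9/10, and the value is (-8)·(9/10) + 5 = -11/5.
For Column: with q = P(L), equating U's and D's payoffs gives −q − 2 = 9q − 4 ⇒ q = 1/5.

-11/5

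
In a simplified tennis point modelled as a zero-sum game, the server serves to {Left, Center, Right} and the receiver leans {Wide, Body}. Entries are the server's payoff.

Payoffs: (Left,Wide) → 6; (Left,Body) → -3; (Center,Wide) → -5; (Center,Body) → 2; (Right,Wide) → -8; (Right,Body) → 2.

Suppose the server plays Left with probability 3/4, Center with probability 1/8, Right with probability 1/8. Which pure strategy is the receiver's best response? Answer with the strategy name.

If the receiver plays Wide, the server's expected payoff is (3/4)·6 + (1/8)·(-5) + (1/8)·(-8) = 23/8.
If the receiver plays Body, the server's expected payoff is (3/4)·(-3) + (1/8)·2 + (1/8)·2 = -7/4.
The receiver minimizes the server's payoff; the smallest is -7/4, so the best response is Body.

Body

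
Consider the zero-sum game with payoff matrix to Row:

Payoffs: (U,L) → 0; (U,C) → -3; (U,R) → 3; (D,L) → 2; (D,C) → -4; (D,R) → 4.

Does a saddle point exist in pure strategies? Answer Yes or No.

Yes

Row minima: U → -3, D → -4; maximin = -3.
Column maxima: L → 2, C → -3, R → 4; minimax = -3.
maximin = minimax = -3, so a saddle point exists.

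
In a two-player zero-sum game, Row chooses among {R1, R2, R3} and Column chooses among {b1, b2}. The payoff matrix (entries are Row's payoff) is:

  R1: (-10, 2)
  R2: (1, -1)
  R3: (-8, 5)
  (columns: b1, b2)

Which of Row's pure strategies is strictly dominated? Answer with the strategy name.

R1

R3 gives a strictly higher payoff than R1 against every column: -8 > -10, 5 > 2.
So R1 is strictly dominated and Row never plays it.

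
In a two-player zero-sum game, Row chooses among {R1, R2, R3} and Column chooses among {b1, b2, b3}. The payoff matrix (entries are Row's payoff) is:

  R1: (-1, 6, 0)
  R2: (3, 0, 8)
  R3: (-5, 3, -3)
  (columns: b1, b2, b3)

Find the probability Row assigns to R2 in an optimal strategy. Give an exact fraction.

7/10

Row minima: R1 → -1, R2 → 0, R3 → -5; maximin = 0.
Column maxima: b1 → 3, b2 → 6, b3 → 8; minimax = 3.
0 ≠ 3, so there is no saddle point; optimal play is mixed.
R3 is strictly dominated by R1, so Row never plays it.
b3 is strictly dominated by b1 (it gives Row strictly more in every row), so Column never plays it.
On the remaining 2×2 (R1, R2 vs b1, b2):
Let Row play R1 with probability p. Expected payoff against b1: (-1)p + 3(1−p) = −4p + 3; against b2: 6p + 0(1−p) = 6p.
Setting these equal: −4p + 3 = 6p ⇒ −10p = -3 ⇒ p = 3/10, and the value is (-4)·(3/10) + 3 = 9/5.
For Column: with q = P(b1), equating R1's and R2's payoffs gives −7q + 6 = 3q ⇒ q = 3/5.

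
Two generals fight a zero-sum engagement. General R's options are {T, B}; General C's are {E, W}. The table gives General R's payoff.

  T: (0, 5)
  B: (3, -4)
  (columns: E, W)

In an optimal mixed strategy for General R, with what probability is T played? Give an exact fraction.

7/12

Row minima: T → 0, B → -4; maximin = 0.
Column maxima: E → 3, W → 5; minimax = 3.
0 ≠ 3, so there is no saddle point; optimal play is mixed.
Let General R play T with probability p. Expected payoff against E: 0p + 3(1−p) = −3p + 3; against W: 5p + (-4)(1−p) = 9p − 4.
Setting these equal: −3p + 3 = 9p − 4 ⇒ −12p = -7 ⇒ p = 7/12, and the value is (-3)·(7/12) + 3 = 5/4.
For General C: with q = P(E), equating T's and B's payoffs gives −5q + 5 = 7q − 4 ⇒ q = 3/4.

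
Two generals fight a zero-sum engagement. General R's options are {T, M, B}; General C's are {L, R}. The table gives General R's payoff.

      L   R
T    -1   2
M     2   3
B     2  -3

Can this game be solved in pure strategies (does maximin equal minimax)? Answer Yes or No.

Yes

Row minima: T → -1, M → 2, B → -3; maximin = 2.
Column maxima: L → 2, R → 3; minimax = 2.
maximin = minimax = 2, so a saddle point exists.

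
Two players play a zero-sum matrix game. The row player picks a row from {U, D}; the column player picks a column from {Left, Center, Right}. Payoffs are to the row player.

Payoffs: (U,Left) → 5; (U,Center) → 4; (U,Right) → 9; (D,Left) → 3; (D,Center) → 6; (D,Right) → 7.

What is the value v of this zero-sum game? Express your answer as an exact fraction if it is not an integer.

9/2

Row minima: U → 4, D → 3; maximin = 4.
Column maxima: Left → 5, Center → 6, Right → 9; minimax = 5.
4 ≠ 5, so there is no saddle point; optimal play is mixed.
Right is strictly dominated by Left (it gives the row player strictly more in every row), so the column player never plays it.
On the remaining 2×2 (U, D vs Left, Center):
Let the row player play U with probability p. Expected payoff against Left: 5p + 3(1−p) = 2p + 3; against Center: 4p + 6(1−p) = −2p + 6.
Setting these equal: 2p + 3 = −2p + 6 ⇒ 4p = 3 ⇒ p = 3/4, and the value is (2)·(3/4) + 3 = 9/2.
For the column player: with q = P(Left), equating U's and D's payoffs gives q + 4 = −3q + 6 ⇒ q = 1/2.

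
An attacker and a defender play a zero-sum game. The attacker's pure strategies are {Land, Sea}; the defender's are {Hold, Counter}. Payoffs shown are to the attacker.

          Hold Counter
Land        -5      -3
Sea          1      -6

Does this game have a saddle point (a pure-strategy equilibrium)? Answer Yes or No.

No

Row minima: Land → -5, Sea → -6; maximin = -5.
Column maxima: Hold → 1, Counter → -3; minimax = -3.
-5 ≠ -3, so no pure-strategy equilibrium exists.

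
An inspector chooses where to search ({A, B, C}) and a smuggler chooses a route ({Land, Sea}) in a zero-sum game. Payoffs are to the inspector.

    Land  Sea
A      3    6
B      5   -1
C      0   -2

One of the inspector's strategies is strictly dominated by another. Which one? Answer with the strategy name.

A gives a strictly higher payoff than C against every column: 3 > 0, 6 > -2.
So C is strictly dominated and the inspector never plays it.

C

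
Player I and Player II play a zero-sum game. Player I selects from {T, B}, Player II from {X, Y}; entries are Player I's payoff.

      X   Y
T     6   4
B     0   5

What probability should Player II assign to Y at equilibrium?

6/7

Row minima: T → 4, B → 0; maximin = 4.
Column maxima: X → 6, Y → 5; minimax = 5.
4 ≠ 5, so there is no saddle point; optimal play is mixed.
Let Player I play T with probability p. Expected payoff against X: 6p + 0(1−p) = 6p; against Y: 4p + 5(1−p) = −p + 5.
Setting these equal: 6p = −p + 5 ⇒ 7p = 5 ⇒ p = 5/7, and the value is (6)·(5/7) = 30/7.
For Player II: with q = P(X), equating T's and B's payoffs gives 2q + 4 = −5q + 5 ⇒ q = 1/7.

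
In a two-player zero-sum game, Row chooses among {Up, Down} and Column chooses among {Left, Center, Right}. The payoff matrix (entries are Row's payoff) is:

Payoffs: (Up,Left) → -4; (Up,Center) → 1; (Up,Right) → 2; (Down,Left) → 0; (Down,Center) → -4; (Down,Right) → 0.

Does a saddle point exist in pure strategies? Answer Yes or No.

No

Row minima: Up → -4, Down → -4; maximin = -4.
Column maxima: Left → 0, Center → 1, Right → 2; minimax = 0.
-4 ≠ 0, so no pure-strategy equilibrium exists.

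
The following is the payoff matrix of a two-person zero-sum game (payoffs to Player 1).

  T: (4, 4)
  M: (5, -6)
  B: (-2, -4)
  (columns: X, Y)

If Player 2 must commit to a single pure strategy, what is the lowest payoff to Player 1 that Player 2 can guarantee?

4

Column maxima: X → 5, Y → 4.
The smallest of these is 4.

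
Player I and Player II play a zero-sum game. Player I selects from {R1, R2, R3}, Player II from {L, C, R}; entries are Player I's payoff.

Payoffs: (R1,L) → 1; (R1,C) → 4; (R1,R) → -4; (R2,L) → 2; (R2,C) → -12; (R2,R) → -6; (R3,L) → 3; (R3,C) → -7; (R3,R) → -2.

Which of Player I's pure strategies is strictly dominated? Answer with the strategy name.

R2

R3 gives a strictly higher payoff than R2 against every column: 3 > 2, -7 > -12, -2 > -6.
So R2 is strictly dominated and Player I never plays it.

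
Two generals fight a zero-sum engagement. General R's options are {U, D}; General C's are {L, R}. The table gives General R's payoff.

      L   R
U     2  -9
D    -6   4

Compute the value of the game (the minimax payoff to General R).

-46/21

Row minima: U → -9, D → -6; maximin = -6.
Column maxima: L → 2, R → 4; minimax = 2.
-6 ≠ 2, so there is no saddle point; optimal play is mixed.
Let General R play U with probability p. Expected payoff against L: 2p + (-6)(1−p) = 8p − 6; against R: (-9)p + 4(1−p) = −13p + 4.
Setting these equal: 8p − 6 = −13p + 4 ⇒ 21p = 10 ⇒ p = 10/21, and the value is (8)·(10/21) − 6 = -46/21.
For General C: with q = P(L), equating U's and D's payoffs gives 11q − 9 = −10q + 4 ⇒ q = 13/21.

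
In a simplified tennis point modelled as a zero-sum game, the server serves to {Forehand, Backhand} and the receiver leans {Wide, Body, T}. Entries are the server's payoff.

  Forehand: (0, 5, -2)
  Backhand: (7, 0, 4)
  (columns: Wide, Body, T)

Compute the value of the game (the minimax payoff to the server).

20/11

Row minima: Forehand → -2, Backhand → 0; maximin = 0.
Column maxima: Wide → 7, Body → 5, T → 4; minimax = 4.
0 ≠ 4, so there is no saddle point; optimal play is mixed.
Wide is strictly dominated by T (it gives the server strictly more in every row), so the receiver never plays it.
On the remaining 2×2 (Forehand, Backhand vs Body, T):
Let the server play Forehand with probability p. Expected payoff against Body: 5p + 0(1−p) = 5p; against T: (-2)p + 4(1−p) = −6p + 4.
Setting these equal: 5p = −6p + 4 ⇒ 11p = 4 ⇒ p = 4/11, and the value is (5)·(4/11) = 20/11.
For the receiver: with q = P(Body), equating Forehand's and Backhand's payoffs gives 7q − 2 = −4q + 4 ⇒ q = 6/11.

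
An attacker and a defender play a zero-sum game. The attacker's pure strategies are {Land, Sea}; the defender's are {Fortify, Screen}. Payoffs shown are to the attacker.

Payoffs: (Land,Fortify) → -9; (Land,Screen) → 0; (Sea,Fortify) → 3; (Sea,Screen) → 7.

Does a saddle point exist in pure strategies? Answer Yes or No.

Yes

Row minima: Land → -9, Sea → 3; maximin = 3.
Column maxima: Fortify → 3, Screen → 7; minimax = 3.
maximin = minimax = 3, so a saddle point exists.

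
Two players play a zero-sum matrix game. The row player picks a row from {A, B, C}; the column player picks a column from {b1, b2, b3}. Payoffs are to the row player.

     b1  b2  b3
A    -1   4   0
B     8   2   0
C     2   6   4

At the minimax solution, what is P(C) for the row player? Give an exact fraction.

4/5

Row minima: A → -1, B → 0, C → 2; maximin = 2.
Column maxima: b1 → 8, b2 → 6, b3 → 4; minimax = 4.
2 ≠ 4, so there is no saddle point; optimal play is mixed.
A is strictly dominated by C, so the row player never plays it.
b2 is strictly dominated by b3 (it gives the row player strictly more in every row), so the column player never plays it.
On the remaining 2×2 (B, C vs b1, b3):
Let the row player play B with probability p. Expected payoff against b1: 8p + 2(1−p) = 6p + 2; against b3: 0p + 4(1−p) = −4p + 4.
Setting these equal: 6p + 2 = −4p + 4 ⇒ 10p = 2 ⇒ p = 1/5, and the value is (6)·(1/5) + 2 = 16/5.
For the column player: with q = P(b1), equating B's and C's payoffs gives 8q = −2q + 4 ⇒ q = 2/5.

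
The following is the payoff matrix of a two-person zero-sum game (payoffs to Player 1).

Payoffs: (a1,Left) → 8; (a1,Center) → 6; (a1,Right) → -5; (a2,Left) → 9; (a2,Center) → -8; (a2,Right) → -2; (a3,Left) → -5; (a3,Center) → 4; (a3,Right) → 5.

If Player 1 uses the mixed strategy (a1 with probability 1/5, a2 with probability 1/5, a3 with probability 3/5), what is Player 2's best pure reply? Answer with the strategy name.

If Player 2 plays Left, Player 1's expected payoff is (1/5)·8 + (1/5)·9 + (3/5)·(-5) = 2/5.
If Player 2 plays Center, Player 1's expected payoff is (1/5)·6 + (1/5)·(-8) + (3/5)·4 = 2.
If Player 2 plays Right, Player 1's expected payoff is (1/5)·(-5) + (1/5)·(-2) + (3/5)·5 = 8/5.
Player 2 minimizes Player 1's payoff; the smallest is 2/5, so the best response is Left.

Left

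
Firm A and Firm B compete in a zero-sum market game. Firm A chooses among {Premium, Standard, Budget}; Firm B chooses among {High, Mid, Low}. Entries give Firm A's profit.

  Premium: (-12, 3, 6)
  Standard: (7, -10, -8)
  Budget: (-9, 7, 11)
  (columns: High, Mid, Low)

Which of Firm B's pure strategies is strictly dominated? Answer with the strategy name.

Low

Mid holds Firm A's payoff strictly below Low in every row: 3 < 6, -10 < -8, 7 < 11.
So Low is strictly dominated for Firm B.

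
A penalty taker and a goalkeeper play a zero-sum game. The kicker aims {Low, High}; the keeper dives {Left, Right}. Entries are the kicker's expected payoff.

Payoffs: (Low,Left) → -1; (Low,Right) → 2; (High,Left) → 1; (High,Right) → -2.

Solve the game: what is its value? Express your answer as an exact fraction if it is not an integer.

0

Row minima: Low → -1, High → -2; maximin = -1.
Column maxima: Left → 1, Right → 2; minimax = 1.
-1 ≠ 1, so there is no saddle point; optimal play is mixed.
Let the kicker play Low with probability p. Expected payoff against Left: (-1)p + 1(1−p) = −2p + 1; against Right: 2p + (-2)(1−p) = 4p − 2.
Setting these equal: −2p + 1 = 4p − 2 ⇒ −6p = -3 ⇒ p = 1/2, and the value is (-2)·(1/2) + 1 = 0.
For the keeper: with q = P(Left), equating Low's and High's payoffs gives −3q + 2 = 3q − 2 ⇒ q = 2/3.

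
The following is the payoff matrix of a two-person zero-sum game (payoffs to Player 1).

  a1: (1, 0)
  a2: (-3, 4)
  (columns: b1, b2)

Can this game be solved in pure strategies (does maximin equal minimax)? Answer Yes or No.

No

Row minima: a1 → 0, a2 → -3; maximin = 0.
Column maxima: b1 → 1, b2 → 4; minimax = 1.
0 ≠ 1, so no pure-strategy equilibrium exists.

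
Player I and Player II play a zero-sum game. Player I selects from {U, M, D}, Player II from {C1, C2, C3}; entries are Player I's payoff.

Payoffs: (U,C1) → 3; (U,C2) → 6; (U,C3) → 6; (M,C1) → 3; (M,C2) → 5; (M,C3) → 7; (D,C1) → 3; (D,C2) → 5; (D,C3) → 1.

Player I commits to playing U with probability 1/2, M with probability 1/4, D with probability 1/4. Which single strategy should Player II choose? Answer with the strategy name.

If Player II plays C1, Player I's expected payoff is (1/2)·3 + (1/4)·3 + (1/4)·3 = 3.
If Player II plays C2, Player I's expected payoff is (1/2)·6 + (1/4)·5 + (1/4)·5 = 11/2.
If Player II plays C3, Player I's expected payoff is (1/2)·6 + (1/4)·7 + (1/4)·1 = 5.
Player II minimizes Player I's payoff; the smallest is 3, so the best response is C1.

C1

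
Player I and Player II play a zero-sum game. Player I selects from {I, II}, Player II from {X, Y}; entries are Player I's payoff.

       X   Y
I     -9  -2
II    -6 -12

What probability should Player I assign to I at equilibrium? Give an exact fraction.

6/13

Row minima: I → -9, II → -12; maximin = -9.
Column maxima: X → -6, Y → -2; minimax = -6.
-9 ≠ -6, so there is no saddle point; optimal play is mixed.
Let Player I play I with probability p. Expected payoff against X: (-9)p + (-6)(1−p) = −3p − 6; against Y: (-2)p + (-12)(1−p) = 10p − 12.
Setting these equal: −3p − 6 = 10p − 12 ⇒ −13p = -6 ⇒ p = 6/13, and the value is (-3)·(6/13) − 6 = -96/13.
For Player II: with q = P(X), equating I's and II's payoffs gives −7q − 2 = 6q − 12 ⇒ q = 10/13.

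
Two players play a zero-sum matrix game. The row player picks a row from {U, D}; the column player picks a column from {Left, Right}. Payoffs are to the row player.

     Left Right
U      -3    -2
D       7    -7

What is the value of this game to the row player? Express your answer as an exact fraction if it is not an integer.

Row minima: U → -3, D → -7; maximin = -3.
Column maxima: Left → 7, Right → -2; minimax = -2.
-3 ≠ -2, so there is no saddle point; optimal play is mixed.
Let the row player play U with probability p. Expected payoff against Left: (-3)p + 7(1−p) = −10p + 7; against Right: (-2)p + (-7)(1−p) = 5p − 7.
Setting these equal: −10p + 7 = 5p − 7 ⇒ −15p = -14 ⇒ p = 14/15, and the value is (-10)·(14/15) + 7 = -7/3.
For the column player: with q = P(Left), equating U's and D's payoffs gives −q − 2 = 14q − 7 ⇒ q = 1/3.

-7/3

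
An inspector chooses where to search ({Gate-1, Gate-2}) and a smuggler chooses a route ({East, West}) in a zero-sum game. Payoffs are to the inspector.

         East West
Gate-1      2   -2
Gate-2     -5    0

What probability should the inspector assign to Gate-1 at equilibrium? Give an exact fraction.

5/9

Row minima: Gate-1 → -2, Gate-2 → -5; maximin = -2.
Column maxima: East → 2, West → 0; minimax = 0.
-2 ≠ 0, so there is no saddle point; optimal play is mixed.
Let the inspector play Gate-1 with probability p. Expected payoff against East: 2p + (-5)(1−p) = 7p − 5; against West: (-2)p + 0(1−p) = −2p.
Setting these equal: 7p − 5 = −2p ⇒ 9p = 5 ⇒ p = 5/9, and the value is (7)·(5/9) − 5 = -10/9.
For the smuggler: with q = P(East), equating Gate-1's and Gate-2's payoffs gives 4q − 2 = −5q ⇒ q = 2/9.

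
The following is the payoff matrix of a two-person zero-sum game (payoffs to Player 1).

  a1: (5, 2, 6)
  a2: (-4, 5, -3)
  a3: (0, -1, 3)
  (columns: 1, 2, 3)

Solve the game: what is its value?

Row minima: a1 → 2, a2 → -4, a3 → -1; maximin = 2.
Column maxima: 1 → 5, 2 → 5, 3 → 6; minimax = 5.
2 ≠ 5, so there is no saddle point; optimal play is mixed.
a3 is strictly dominated by a1, so Player 1 never plays it.
3 is strictly dominated by 1 (it gives Player 1 strictly more in every row), so Player 2 never plays it.
On the remaining 2×2 (a1, a2 vs 1, 2):
Let Player 1 play a1 with probability p. Expected payoff against 1: 5p + (-4)(1−p) = 9p − 4; against 2: 2p + 5(1−p) = −3p + 5.
Setting these equal: 9p − 4 = −3p + 5 ⇒ 12p = 9 ⇒ p = 3/4, and the value is (9)·(3/4) − 4 = 11/4.
For Player 2: with q = P(1), equating a1's and a2's payoffs gives 3q + 2 = −9q + 5 ⇒ q = 1/4.

11/4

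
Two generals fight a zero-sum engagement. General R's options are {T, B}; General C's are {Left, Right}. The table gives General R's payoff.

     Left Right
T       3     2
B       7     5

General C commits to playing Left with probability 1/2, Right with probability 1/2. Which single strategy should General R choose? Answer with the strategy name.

B

Expected payoff of T: (1/2)·3 + (1/2)·2 = 5/2.
Expected payoff of B: (1/2)·7 + (1/2)·5 = 6.
The largest is 6, so General R's best response is B.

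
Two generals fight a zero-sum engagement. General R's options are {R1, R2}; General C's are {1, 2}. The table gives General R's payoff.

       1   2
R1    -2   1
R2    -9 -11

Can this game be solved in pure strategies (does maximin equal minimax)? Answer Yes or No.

Row minima: R1 → -2, R2 → -11; maximin = -2.
Column maxima: 1 → -2, 2 → 1; minimax = -2.
maximin = minimax = -2, so a saddle point exists.

Yes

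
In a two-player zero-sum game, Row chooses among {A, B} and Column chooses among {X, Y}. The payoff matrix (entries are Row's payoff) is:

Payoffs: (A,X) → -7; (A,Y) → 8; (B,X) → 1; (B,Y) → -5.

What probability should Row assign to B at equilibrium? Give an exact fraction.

Row minima: A → -7, B → -5; maximin = -5.
Column maxima: X → 1, Y → 8; minimax = 1.
-5 ≠ 1, so there is no saddle point; optimal play is mixed.
Let Row play A with probability p. Expected payoff against X: (-7)p + 1(1−p) = −8p + 1; against Y: 8p + (-5)(1−p) = 13p − 5.
Setting these equal: −8p + 1 = 13p − 5 ⇒ −21p = -6 ⇒ p = 2/7, and the value is (-8)·(2/7) + 1 = -9/7.
For Column: with q = P(X), equating A's and B's payoffs gives −15q + 8 = 6q − 5 ⇒ q = 13/21.

5/7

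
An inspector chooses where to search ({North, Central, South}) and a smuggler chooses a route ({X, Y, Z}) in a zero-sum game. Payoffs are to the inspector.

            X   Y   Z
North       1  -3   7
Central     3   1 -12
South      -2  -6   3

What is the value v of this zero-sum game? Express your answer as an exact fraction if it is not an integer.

Row minima: North → -3, Central → -12, South → -6; maximin = -3.
Column maxima: X → 3, Y → 1, Z → 7; minimax = 1.
-3 ≠ 1, so there is no saddle point; optimal play is mixed.
South is strictly dominated by North, so the inspector never plays it.
X is strictly dominated by Y (it gives the inspector strictly more in every row), so the smuggler never plays it.
On the remaining 2×2 (North, Central vs Y, Z):
Let the inspector play North with probability p. Expected payoff against Y: (-3)p + 1(1−p) = −4p + 1; against Z: 7p + (-12)(1−p) = 19p − 12.
Setting these equal: −4p + 1 = 19p − 12 ⇒ −23p = -13 ⇒ p = 13/23, and the value is (-4)·(13/23) + 1 = -29/23.
For the smuggler: with q = P(Y), equating North's and Central's payoffs gives −10q + 7 = 13q − 12 ⇒ q = 19/23.

-29/23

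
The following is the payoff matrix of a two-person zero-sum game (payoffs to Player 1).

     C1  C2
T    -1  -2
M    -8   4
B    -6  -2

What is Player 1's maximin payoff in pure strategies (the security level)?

Row minima: T → -2, M → -8, B → -6.
The best of these is -2.

-2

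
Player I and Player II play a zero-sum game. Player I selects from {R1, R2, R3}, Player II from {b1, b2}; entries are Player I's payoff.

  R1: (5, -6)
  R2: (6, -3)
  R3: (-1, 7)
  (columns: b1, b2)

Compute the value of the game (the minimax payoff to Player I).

Row minima: R1 → -6, R2 → -3, R3 → -1; maximin = -1.
Column maxima: b1 → 6, b2 → 7; minimax = 6.
-1 ≠ 6, so there is no saddle point; optimal play is mixed.
R1 is strictly dominated by R2, so Player I never plays it.
On the remaining 2×2 (R2, R3 vs b1, b2):
Let Player I play R2 with probability p. Expected payoff against b1: 6p + (-1)(1−p) = 7p − 1; against b2: (-3)p + 7(1−p) = −10p + 7.
Setting these equal: 7p − 1 = −10p + 7 ⇒ 17p = 8 ⇒ p = 8/17, and the value is (7)·(8/17) − 1 = 39/17.
For Player II: with q = P(b1), equating R2's and R3's payoffs gives 9q − 3 = −8q + 7 ⇒ q = 10/17.

39/17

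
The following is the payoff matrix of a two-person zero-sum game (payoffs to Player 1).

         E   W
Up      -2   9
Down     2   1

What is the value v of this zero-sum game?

5/3

Row minima: Up → -2, Down → 1; maximin = 1.
Column maxima: E → 2, W → 9; minimax = 2.
1 ≠ 2, so there is no saddle point; optimal play is mixed.
Let Player 1 play Up with probability p. Expected payoff against E: (-2)p + 2(1−p) = −4p + 2; against W: 9p + 1(1−p) = 8p + 1.
Setting these equal: −4p + 2 = 8p + 1 ⇒ −12p = -1 ⇒ p = 1/12, and the value is (-4)·(1/12) + 2 = 5/3.
For Player 2: with q = P(E), equating Up's and Down's payoffs gives −11q + 9 = q + 1 ⇒ q = 2/3.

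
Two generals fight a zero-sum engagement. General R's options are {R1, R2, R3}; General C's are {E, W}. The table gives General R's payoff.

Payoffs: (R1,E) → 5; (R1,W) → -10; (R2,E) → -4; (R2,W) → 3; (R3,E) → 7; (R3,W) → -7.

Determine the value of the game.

Row minima: R1 → -10, R2 → -4, R3 → -7; maximin = -4.
Column maxima: E → 7, W → 3; minimax = 3.
-4 ≠ 3, so there is no saddle point; optimal play is mixed.
R1 is strictly dominated by R3, so General R never plays it.
On the remaining 2×2 (R2, R3 vs E, W):
Let General R play R2 with probability p. Expected payoff against E: (-4)p + 7(1−p) = −11p + 7; against W: 3p + (-7)(1−p) = 10p − 7.
Setting these equal: −11p + 7 = 10p − 7 ⇒ −21p = -14 ⇒ p = 2/3, and the value is (-11)·(2/3) + 7 = -1/3.
For General C: with q = P(E), equating R2's and R3's payoffs gives −7q + 3 = 14q − 7 ⇒ q = 10/21.

-1/3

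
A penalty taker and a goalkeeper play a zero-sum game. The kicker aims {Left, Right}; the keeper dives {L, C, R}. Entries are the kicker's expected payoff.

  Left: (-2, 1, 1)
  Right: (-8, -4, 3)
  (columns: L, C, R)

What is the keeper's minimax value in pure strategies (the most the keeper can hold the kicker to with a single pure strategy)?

Column maxima: L → -2, C → 1, R → 3.
The smallest of these is -2.

-2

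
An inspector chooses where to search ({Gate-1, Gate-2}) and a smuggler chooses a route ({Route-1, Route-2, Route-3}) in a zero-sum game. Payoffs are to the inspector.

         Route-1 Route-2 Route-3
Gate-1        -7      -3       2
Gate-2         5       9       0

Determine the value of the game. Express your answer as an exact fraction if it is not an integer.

5/7

Row minima: Gate-1 → -7, Gate-2 → 0; maximin = 0.
Column maxima: Route-1 → 5, Route-2 → 9, Route-3 → 2; minimax = 2.
0 ≠ 2, so there is no saddle point; optimal play is mixed.
Route-2 is strictly dominated by Route-1 (it gives the inspector strictly more in every row), so the smuggler never plays it.
On the remaining 2×2 (Gate-1, Gate-2 vs Route-1, Route-3):
Let the inspector play Gate-1 with probability p. Expected payoff against Route-1: (-7)p + 5(1−p) = −12p + 5; against Route-3: 2p + 0(1−p) = 2p.
Setting these equal: −12p + 5 = 2p ⇒ −14p = -5 ⇒ p = 5/14, and the value is (-12)·(5/14) + 5 = 5/7.
For the smuggler: with q = P(Route-1), equating Gate-1's and Gate-2's payoffs gives −9q + 2 = 5q ⇒ q = 1/7.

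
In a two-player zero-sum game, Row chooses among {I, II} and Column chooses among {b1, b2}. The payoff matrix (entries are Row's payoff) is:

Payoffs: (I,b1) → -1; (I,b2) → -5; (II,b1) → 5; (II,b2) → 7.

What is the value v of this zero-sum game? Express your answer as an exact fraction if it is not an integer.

5

Row minima: I → -5, II → 5; maximin = 5.
Column maxima: b1 → 5, b2 → 7; minimax = 5.
Since maximin = minimax = 5, there is a saddle point and the value is 5.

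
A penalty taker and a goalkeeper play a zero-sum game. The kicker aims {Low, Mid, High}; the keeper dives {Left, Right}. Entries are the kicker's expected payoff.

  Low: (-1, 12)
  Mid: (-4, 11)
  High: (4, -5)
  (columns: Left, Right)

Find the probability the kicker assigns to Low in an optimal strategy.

9/22

Row minima: Low → -1, Mid → -4, High → -5; maximin = -1.
Column maxima: Left → 4, Right → 12; minimax = 4.
-1 ≠ 4, so there is no saddle point; optimal play is mixed.
Mid is strictly dominated by Low, so the kicker never plays it.
On the remaining 2×2 (Low, High vs Left, Right):
Let the kicker play Low with probability p. Expected payoff against Left: (-1)p + 4(1−p) = −5p + 4; against Right: 12p + (-5)(1−p) = 17p − 5.
Setting these equal: −5p + 4 = 17p − 5 ⇒ −22p = -9 ⇒ p = 9/22, and the value is (-5)·(9/22) + 4 = 43/22.
For the keeper: with q = P(Left), equating Low's and High's payoffs gives −13q + 12 = 9q − 5 ⇒ q = 17/22.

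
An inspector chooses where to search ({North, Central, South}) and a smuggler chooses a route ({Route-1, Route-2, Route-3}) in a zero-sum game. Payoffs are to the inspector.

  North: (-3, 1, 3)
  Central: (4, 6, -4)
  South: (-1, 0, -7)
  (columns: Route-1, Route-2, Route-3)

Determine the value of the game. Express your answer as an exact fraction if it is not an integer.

0

Row minima: North → -3, Central → -4, South → -7; maximin = -3.
Column maxima: Route-1 → 4, Route-2 → 6, Route-3 → 3; minimax = 3.
-3 ≠ 3, so there is no saddle point; optimal play is mixed.
South is strictly dominated by Central, so the inspector never plays it.
Route-2 is strictly dominated by Route-1 (it gives the inspector strictly more in every row), so the smuggler never plays it.
On the remaining 2×2 (North, Central vs Route-1, Route-3):
Let the inspector play North with probability p. Expected payoff against Route-1: (-3)p + 4(1−p) = −7p + 4; against Route-3: 3p + (-4)(1−p) = 7p − 4.
Setting these equal: −7p + 4 = 7p − 4 ⇒ −14p = -8 ⇒ p = 4/7, and the value is (-7)·(4/7) + 4 = 0.
For the smuggler: with q = P(Route-1), equating North's and Central's payoffs gives −6q + 3 = 8q − 4 ⇒ q = 1/2.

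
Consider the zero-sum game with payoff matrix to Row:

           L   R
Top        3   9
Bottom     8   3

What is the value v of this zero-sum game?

63/11

Row minima: Top → 3, Bottom → 3; maximin = 3.
Column maxima: L → 8, R → 9; minimax = 8.
3 ≠ 8, so there is no saddle point; optimal play is mixed.
Let Row play Top with probability p. Expected payoff against L: 3p + 8(1−p) = −5p + 8; against R: 9p + 3(1−p) = 6p + 3.
Setting these equal: −5p + 8 = 6p + 3 ⇒ −11p = -5 ⇒ p = 5/11, and the value is (-5)·(5/11) + 8 = 63/11.
For Column: with q = P(L), equating Top's and Bottom's payoffs gives −6q + 9 = 5q + 3 ⇒ q = 6/11.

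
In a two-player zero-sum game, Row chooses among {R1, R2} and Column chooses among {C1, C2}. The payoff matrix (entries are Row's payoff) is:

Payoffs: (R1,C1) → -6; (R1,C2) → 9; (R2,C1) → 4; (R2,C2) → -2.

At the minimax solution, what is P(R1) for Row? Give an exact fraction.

Row minima: R1 → -6, R2 → -2; maximin = -2.
Column maxima: C1 → 4, C2 → 9; minimax = 4.
-2 ≠ 4, so there is no saddle point; optimal play is mixed.
Let Row play R1 with probability p. Expected payoff against C1: (-6)p + 4(1−p) = −10p + 4; against C2: 9p + (-2)(1−p) = 11p − 2.
Setting these equal: −10p + 4 = 11p − 2 ⇒ −21p = -6 ⇒ p = 2/7, and the value is (-10)·(2/7) + 4 = 8/7.
For Column: with q = P(C1), equating R1's and R2's payoffs gives −15q + 9 = 6q − 2 ⇒ q = 11/21.

2/7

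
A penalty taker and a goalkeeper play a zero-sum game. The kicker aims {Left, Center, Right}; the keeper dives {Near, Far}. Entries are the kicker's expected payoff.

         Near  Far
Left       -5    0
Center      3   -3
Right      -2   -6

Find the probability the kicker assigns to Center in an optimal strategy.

Row minima: Left → -5, Center → -3, Right → -6; maximin = -3.
Column maxima: Near → 3, Far → 0; minimax = 0.
-3 ≠ 0, so there is no saddle point; optimal play is mixed.
Right is strictly dominated by Center, so the kicker never plays it.
On the remaining 2×2 (Left, Center vs Near, Far):
Let the kicker play Left with probability p. Expected payoff against Near: (-5)p + 3(1−p) = −8p + 3; against Far: 0p + (-3)(1−p) = 3p − 3.
Setting these equal: −8p + 3 = 3p − 3 ⇒ −11p = -6 ⇒ p = 6/11, and the value is (-8)·(6/11) + 3 = -15/11.
For the keeper: with q = P(Near), equating Left's and Center's payoffs gives −5q = 6q − 3 ⇒ q = 3/11.

5/11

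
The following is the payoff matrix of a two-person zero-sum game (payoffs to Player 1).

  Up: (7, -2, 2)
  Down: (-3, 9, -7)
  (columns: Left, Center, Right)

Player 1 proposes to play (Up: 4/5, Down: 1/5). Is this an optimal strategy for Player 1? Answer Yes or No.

Against Left this mix gives (4/5)·7 + (1/5)·(-3) = 5.
Against Center this mix gives (4/5)·(-2) + (1/5)·9 = 1/5.
Against Right this mix gives (4/5)·2 + (1/5)·(-7) = 1/5.
All of Player 2's active replies (Center, Right) yield 1/5, and no column does worse for Player 1. The mix makes Player 2 indifferent and guarantees 1/5, so it is optimal.

Yes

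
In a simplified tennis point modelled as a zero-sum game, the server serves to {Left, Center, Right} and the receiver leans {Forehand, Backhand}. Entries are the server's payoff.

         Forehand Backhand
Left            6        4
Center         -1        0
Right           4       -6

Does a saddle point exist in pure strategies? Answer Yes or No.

Row minima: Left → 4, Center → -1, Right → -6; maximin = 4.
Column maxima: Forehand → 6, Backhand → 4; minimax = 4.
maximin = minimax = 4, so a saddle point exists.

Yes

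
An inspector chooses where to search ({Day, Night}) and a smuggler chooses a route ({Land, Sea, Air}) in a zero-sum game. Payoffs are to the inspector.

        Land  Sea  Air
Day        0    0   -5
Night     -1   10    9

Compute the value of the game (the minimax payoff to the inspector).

-1/3

Row minima: Day → -5, Night → -1; maximin = -1.
Column maxima: Land → 0, Sea → 10, Air → 9; minimax = 0.
-1 ≠ 0, so there is no saddle point; optimal play is mixed.
Sea is strictly dominated by Air (it gives the inspector strictly more in every row), so the smuggler never plays it.
On the remaining 2×2 (Day, Night vs Land, Air):
Let the inspector play Day with probability p. Expected payoff against Land: 0p + (-1)(1−p) = p − 1; against Air: (-5)p + 9(1−p) = −14p + 9.
Setting these equal: p − 1 = −14p + 9 ⇒ 15p = 10 ⇒ p = 2/3, and the value is (1)·(2/3) − 1 = -1/3.
For the smuggler: with q = P(Land), equating Day's and Night's payoffs gives 5q − 5 = −10q + 9 ⇒ q = 14/15.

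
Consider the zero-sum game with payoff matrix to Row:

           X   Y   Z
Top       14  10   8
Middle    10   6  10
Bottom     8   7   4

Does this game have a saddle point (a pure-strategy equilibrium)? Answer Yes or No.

No

Row minima: Top → 8, Middle → 6, Bottom → 4; maximin = 8.
Column maxima: X → 14, Y → 10, Z → 10; minimax = 10.
8 ≠ 10, so no pure-strategy equilibrium exists.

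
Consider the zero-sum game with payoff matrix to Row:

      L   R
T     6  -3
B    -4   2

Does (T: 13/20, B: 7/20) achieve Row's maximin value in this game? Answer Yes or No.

No

Against L this mix gives (13/20)·6 + (7/20)·(-4) = 5/2.
Against R this mix gives (13/20)·(-3) + (7/20)·2 = -5/4.
Column will play R, holding Row to -5/4. Shifting weight toward the row that does better against R would raise this floor (the equalizing mix achieves 0 against both R and L), so the proposed strategy is not optimal.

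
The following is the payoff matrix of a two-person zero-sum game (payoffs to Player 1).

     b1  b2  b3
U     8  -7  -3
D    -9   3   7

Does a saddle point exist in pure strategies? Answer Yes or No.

No

Row minima: U → -7, D → -9; maximin = -7.
Column maxima: b1 → 8, b2 → 3, b3 → 7; minimax = 3.
-7 ≠ 3, so no pure-strategy equilibrium exists.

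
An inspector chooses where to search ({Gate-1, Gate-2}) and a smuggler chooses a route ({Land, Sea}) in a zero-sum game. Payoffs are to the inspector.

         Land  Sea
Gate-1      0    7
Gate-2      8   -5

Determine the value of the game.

14/5

Row minima: Gate-1 → 0, Gate-2 → -5; maximin = 0.
Column maxima: Land → 8, Sea → 7; minimax = 7.
0 ≠ 7, so there is no saddle point; optimal play is mixed.
Let the inspector play Gate-1 with probability p. Expected payoff against Land: 0p + 8(1−p) = −8p + 8; against Sea: 7p + (-5)(1−p) = 12p − 5.
Setting these equal: −8p + 8 = 12p − 5 ⇒ −20p = -13 ⇒ p = 13/20, and the value is (-8)·(13/20) + 8 = 14/5.
For the smuggler: with q = P(Land), equating Gate-1's and Gate-2's payoffs gives −7q + 7 = 13q − 5 ⇒ q = 3/5.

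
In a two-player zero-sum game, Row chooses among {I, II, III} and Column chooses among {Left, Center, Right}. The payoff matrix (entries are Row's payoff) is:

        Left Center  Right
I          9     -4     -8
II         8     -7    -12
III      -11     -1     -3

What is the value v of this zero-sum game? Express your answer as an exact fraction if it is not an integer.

-23/5

Row minima: I → -8, II → -12, III → -11; maximin = -8.
Column maxima: Left → 9, Center → -1, Right → -3; minimax = -3.
-8 ≠ -3, so there is no saddle point; optimal play is mixed.
II is strictly dominated by I, so Row never plays it.
Center is strictly dominated by Right (it gives Row strictly more in every row), so Column never plays it.
On the remaining 2×2 (I, III vs Left, Right):
Let Row play I with probability p. Expected payoff against Left: 9p + (-11)(1−p) = 20p − 11; against Right: (-8)p + (-3)(1−p) = −5p − 3.
Setting these equal: 20p − 11 = −5p − 3 ⇒ 25p = 8 ⇒ p = 8/25, and the value is (20)·(8/25) − 11 = -23/5.
For Column: with q = P(Left), equating I's and III's payoffs gives 17q − 8 = −8q − 3 ⇒ q = 1/5.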